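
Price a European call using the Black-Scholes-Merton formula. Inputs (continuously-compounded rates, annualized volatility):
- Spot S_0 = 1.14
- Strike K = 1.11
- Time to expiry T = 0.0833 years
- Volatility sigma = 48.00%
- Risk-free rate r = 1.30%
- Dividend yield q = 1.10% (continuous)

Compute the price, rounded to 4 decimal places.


Answer: Price = 0.0783

Derivation:
d1 = (ln(S/K) + (r - q + 0.5*sigma^2) * T) / (sigma * sqrt(T)) = 0.26297075
d2 = d1 - sigma * sqrt(T) = 0.12443440
exp(-rT) = 0.99891769; exp(-qT) = 0.99908412
C = S_0 * exp(-qT) * N(d1) - K * exp(-rT) * N(d2)
N(d1) = 0.60371344; N(d2) = 0.54951433
C = 1.1400 * 0.99908412 * 0.60371344 - 1.1100 * 0.99891769 * 0.54951433 = 0.0783


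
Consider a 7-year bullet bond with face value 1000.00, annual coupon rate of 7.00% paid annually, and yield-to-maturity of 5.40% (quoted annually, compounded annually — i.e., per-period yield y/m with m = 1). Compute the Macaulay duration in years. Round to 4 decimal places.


Answer: Macaulay duration = 5.8257 years

Derivation:
Coupon per period c = face * coupon_rate / m = 70.000000
Periods per year m = 1; per-period yield y/m = 0.054000
Number of cashflows N = 7
Cashflows (t years, CF_t, discount factor 1/(1+y/m)^(m*t), PV):
  t = 1.0000: CF_t = 70.000000, DF = 0.948767, PV = 66.413662
  t = 2.0000: CF_t = 70.000000, DF = 0.900158, PV = 63.011065
  t = 3.0000: CF_t = 70.000000, DF = 0.854040, PV = 59.782794
  t = 4.0000: CF_t = 70.000000, DF = 0.810285, PV = 56.719918
  t = 5.0000: CF_t = 70.000000, DF = 0.768771, PV = 53.813964
  t = 6.0000: CF_t = 70.000000, DF = 0.729384, PV = 51.056892
  t = 7.0000: CF_t = 1070.000000, DF = 0.692015, PV = 740.456418
Price P = sum_t PV_t = 1091.254713
Macaulay numerator sum_t t * PV_t:
  t * PV_t at t = 1.0000: 66.413662
  t * PV_t at t = 2.0000: 126.022129
  t * PV_t at t = 3.0000: 179.348382
  t * PV_t at t = 4.0000: 226.879673
  t * PV_t at t = 5.0000: 269.069821
  t * PV_t at t = 6.0000: 306.341352
  t * PV_t at t = 7.0000: 5183.194923
Macaulay duration D = (sum_t t * PV_t) / P = 6357.269943 / 1091.254713 = 5.825652


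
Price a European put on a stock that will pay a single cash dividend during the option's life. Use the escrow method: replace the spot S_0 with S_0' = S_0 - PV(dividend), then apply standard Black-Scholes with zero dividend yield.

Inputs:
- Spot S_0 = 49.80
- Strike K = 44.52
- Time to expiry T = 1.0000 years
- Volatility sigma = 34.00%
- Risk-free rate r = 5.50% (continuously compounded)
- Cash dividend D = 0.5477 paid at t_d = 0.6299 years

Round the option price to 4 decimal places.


Answer: Price = 3.2366

Derivation:
PV(D) = D * exp(-r * t_d) = 0.5477 * 0.96594875 = 0.52905013
S_0' = S_0 - PV(D) = 49.8000 - 0.52905013 = 49.27094987
d1 = (ln(S_0'/K) + (r + sigma^2/2)*T) / (sigma*sqrt(T)) = 0.62998861
d2 = d1 - sigma*sqrt(T) = 0.28998861
exp(-rT) = 0.94648515
N(-d1) = 0.26435102; N(-d2) = 0.38591247
P = K * exp(-rT) * N(-d2) - S_0' * N(-d1) = 44.5200 * 0.94648515 * 0.38591247 - 49.27094987 * 0.26435102 = 3.2366


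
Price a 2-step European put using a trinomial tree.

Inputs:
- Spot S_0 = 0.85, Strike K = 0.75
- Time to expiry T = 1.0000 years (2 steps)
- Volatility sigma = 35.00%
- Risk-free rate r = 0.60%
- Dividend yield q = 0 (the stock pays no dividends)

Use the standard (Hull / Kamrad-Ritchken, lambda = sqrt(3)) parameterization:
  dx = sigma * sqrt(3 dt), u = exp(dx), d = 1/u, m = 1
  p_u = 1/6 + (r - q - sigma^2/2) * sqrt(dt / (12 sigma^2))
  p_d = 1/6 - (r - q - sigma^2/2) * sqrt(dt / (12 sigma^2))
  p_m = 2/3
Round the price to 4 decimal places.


dt = T/N = 0.500000; dx = sigma*sqrt(3*dt) = 0.428661
u = exp(dx) = 1.535200; d = 1/u = 0.651381
p_u = 0.134444, p_m = 0.666667, p_d = 0.198889
Discount per step: exp(-r*dt) = 0.997004
Stock lattice S(k, j) with j the centered position index:
  k=0: S(0,+0) = 0.8500
  k=1: S(1,-1) = 0.5537; S(1,+0) = 0.8500; S(1,+1) = 1.3049
  k=2: S(2,-2) = 0.3607; S(2,-1) = 0.5537; S(2,+0) = 0.8500; S(2,+1) = 1.3049; S(2,+2) = 2.0033
Terminal payoffs V(N, j) = max(K - S_T, 0):
  V(2,-2) = 0.389347; V(2,-1) = 0.196326; V(2,+0) = 0.000000; V(2,+1) = 0.000000; V(2,+2) = 0.000000
Backward induction: V(k, j) = exp(-r*dt) * [p_u * V(k+1, j+1) + p_m * V(k+1, j) + p_d * V(k+1, j-1)]
  V(1,-1) = exp(-r*dt) * [p_u*0.000000 + p_m*0.196326 + p_d*0.389347] = 0.207697
  V(1,+0) = exp(-r*dt) * [p_u*0.000000 + p_m*0.000000 + p_d*0.196326] = 0.038930
  V(1,+1) = exp(-r*dt) * [p_u*0.000000 + p_m*0.000000 + p_d*0.000000] = 0.000000
  V(0,+0) = exp(-r*dt) * [p_u*0.000000 + p_m*0.038930 + p_d*0.207697] = 0.067061

Answer: Price = V(0,0) = 0.0671


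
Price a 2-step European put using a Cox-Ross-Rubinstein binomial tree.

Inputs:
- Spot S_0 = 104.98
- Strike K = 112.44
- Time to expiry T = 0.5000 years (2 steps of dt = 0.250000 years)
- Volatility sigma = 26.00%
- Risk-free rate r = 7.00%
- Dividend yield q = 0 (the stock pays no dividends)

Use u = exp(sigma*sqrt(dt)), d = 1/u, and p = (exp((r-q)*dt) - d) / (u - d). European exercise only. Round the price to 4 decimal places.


dt = T/N = 0.250000
u = exp(sigma*sqrt(dt)) = 1.138828; d = 1/u = 0.878095
p = (exp((r-q)*dt) - d) / (u - d) = 0.535255
Discount per step: exp(-r*dt) = 0.982652
Stock lattice S(k, i) with i counting down-moves:
  k=0: S(0,0) = 104.9800
  k=1: S(1,0) = 119.5542; S(1,1) = 92.1825
  k=2: S(2,0) = 136.1517; S(2,1) = 104.9800; S(2,2) = 80.9450
Terminal payoffs V(N, i) = max(K - S_T, 0):
  V(2,0) = 0.000000; V(2,1) = 7.460000; V(2,2) = 31.495005
Backward induction: V(k, i) = exp(-r*dt) * [p * V(k+1, i) + (1-p) * V(k+1, i+1)].
  V(1,0) = exp(-r*dt) * [p*0.000000 + (1-p)*7.460000] = 3.406854
  V(1,1) = exp(-r*dt) * [p*7.460000 + (1-p)*31.495005] = 18.306959
  V(0,0) = exp(-r*dt) * [p*3.406854 + (1-p)*18.306959] = 10.152374

Answer: Price = V(0,0) = 10.1524


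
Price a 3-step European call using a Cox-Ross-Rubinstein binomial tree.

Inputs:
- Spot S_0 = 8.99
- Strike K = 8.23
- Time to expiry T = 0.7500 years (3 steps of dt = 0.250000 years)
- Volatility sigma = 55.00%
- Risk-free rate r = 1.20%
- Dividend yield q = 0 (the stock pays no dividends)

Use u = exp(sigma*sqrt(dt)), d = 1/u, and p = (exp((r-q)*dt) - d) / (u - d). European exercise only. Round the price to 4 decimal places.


dt = T/N = 0.250000
u = exp(sigma*sqrt(dt)) = 1.316531; d = 1/u = 0.759572
p = (exp((r-q)*dt) - d) / (u - d) = 0.437075
Discount per step: exp(-r*dt) = 0.997004
Stock lattice S(k, i) with i counting down-moves:
  k=0: S(0,0) = 8.9900
  k=1: S(1,0) = 11.8356; S(1,1) = 6.8286
  k=2: S(2,0) = 15.5819; S(2,1) = 8.9900; S(2,2) = 5.1868
  k=3: S(3,0) = 20.5141; S(3,1) = 11.8356; S(3,2) = 6.8286; S(3,3) = 3.9397
Terminal payoffs V(N, i) = max(S_T - K, 0):
  V(3,0) = 12.284108; V(3,1) = 3.605611; V(3,2) = 0.000000; V(3,3) = 0.000000
Backward induction: V(k, i) = exp(-r*dt) * [p * V(k+1, i) + (1-p) * V(k+1, i+1)].
  V(2,0) = exp(-r*dt) * [p*12.284108 + (1-p)*3.605611] = 7.376598
  V(2,1) = exp(-r*dt) * [p*3.605611 + (1-p)*0.000000] = 1.571200
  V(2,2) = exp(-r*dt) * [p*0.000000 + (1-p)*0.000000] = 0.000000
  V(1,0) = exp(-r*dt) * [p*7.376598 + (1-p)*1.571200] = 4.096284
  V(1,1) = exp(-r*dt) * [p*1.571200 + (1-p)*0.000000] = 0.684674
  V(0,0) = exp(-r*dt) * [p*4.096284 + (1-p)*0.684674] = 2.169284

Answer: Price = V(0,0) = 2.1693


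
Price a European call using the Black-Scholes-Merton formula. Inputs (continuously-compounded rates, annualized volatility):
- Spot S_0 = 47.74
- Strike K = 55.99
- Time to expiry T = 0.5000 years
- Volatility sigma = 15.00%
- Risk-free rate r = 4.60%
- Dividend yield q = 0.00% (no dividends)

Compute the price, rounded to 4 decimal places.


Answer: Price = 0.2540

Derivation:
d1 = (ln(S/K) + (r - q + 0.5*sigma^2) * T) / (sigma * sqrt(T)) = -1.23299136
d2 = d1 - sigma * sqrt(T) = -1.33905737
exp(-rT) = 0.97726248; exp(-qT) = 1.00000000
C = S_0 * exp(-qT) * N(d1) - K * exp(-rT) * N(d2)
N(d1) = 0.10878949; N(d2) = 0.09027600
C = 47.7400 * 1.00000000 * 0.10878949 - 55.9900 * 0.97726248 * 0.09027600 = 0.2540


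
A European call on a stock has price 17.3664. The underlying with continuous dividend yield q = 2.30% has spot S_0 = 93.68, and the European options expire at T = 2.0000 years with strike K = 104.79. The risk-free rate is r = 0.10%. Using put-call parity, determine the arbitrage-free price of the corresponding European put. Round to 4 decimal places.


Answer: Put price = 32.4787

Derivation:
Put-call parity: C - P = S_0 * exp(-qT) - K * exp(-rT).
S_0 * exp(-qT) = 93.6800 * 0.95504196 = 89.46833102
K * exp(-rT) = 104.7900 * 0.99800200 = 104.58062944
P = C - S*exp(-qT) + K*exp(-rT)
P = 17.3664 - 89.46833102 + 104.58062944 = 32.4787


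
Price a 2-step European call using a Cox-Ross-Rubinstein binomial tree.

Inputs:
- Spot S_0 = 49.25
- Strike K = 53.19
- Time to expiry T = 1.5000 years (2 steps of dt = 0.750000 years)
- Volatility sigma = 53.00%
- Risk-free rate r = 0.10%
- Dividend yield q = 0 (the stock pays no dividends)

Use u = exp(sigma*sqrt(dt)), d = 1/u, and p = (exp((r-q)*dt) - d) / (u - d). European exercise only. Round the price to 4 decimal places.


Answer: Price = V(0,0) = 10.5447

Derivation:
dt = T/N = 0.750000
u = exp(sigma*sqrt(dt)) = 1.582480; d = 1/u = 0.631919
p = (exp((r-q)*dt) - d) / (u - d) = 0.388014
Discount per step: exp(-r*dt) = 0.999250
Stock lattice S(k, i) with i counting down-moves:
  k=0: S(0,0) = 49.2500
  k=1: S(1,0) = 77.9372; S(1,1) = 31.1220
  k=2: S(2,0) = 123.3340; S(2,1) = 49.2500; S(2,2) = 19.6666
Terminal payoffs V(N, i) = max(S_T - K, 0):
  V(2,0) = 70.144021; V(2,1) = 0.000000; V(2,2) = 0.000000
Backward induction: V(k, i) = exp(-r*dt) * [p * V(k+1, i) + (1-p) * V(k+1, i+1)].
  V(1,0) = exp(-r*dt) * [p*70.144021 + (1-p)*0.000000] = 27.196453
  V(1,1) = exp(-r*dt) * [p*0.000000 + (1-p)*0.000000] = 0.000000
  V(0,0) = exp(-r*dt) * [p*27.196453 + (1-p)*0.000000] = 10.544691


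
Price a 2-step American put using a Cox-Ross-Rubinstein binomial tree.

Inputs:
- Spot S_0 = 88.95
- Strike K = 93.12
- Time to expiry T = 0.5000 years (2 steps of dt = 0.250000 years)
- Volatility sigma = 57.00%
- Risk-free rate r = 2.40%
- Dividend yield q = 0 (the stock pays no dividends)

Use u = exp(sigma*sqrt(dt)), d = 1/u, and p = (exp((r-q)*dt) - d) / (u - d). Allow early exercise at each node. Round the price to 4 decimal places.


Answer: Price = V(0,0) = 15.6243

Derivation:
dt = T/N = 0.250000
u = exp(sigma*sqrt(dt)) = 1.329762; d = 1/u = 0.752014
p = (exp((r-q)*dt) - d) / (u - d) = 0.439645
Discount per step: exp(-r*dt) = 0.994018
Stock lattice S(k, i) with i counting down-moves:
  k=0: S(0,0) = 88.9500
  k=1: S(1,0) = 118.2823; S(1,1) = 66.8917
  k=2: S(2,0) = 157.2874; S(2,1) = 88.9500; S(2,2) = 50.3035
Terminal payoffs V(N, i) = max(K - S_T, 0):
  V(2,0) = 0.000000; V(2,1) = 4.170000; V(2,2) = 42.816512
Backward induction: V(k, i) = exp(-r*dt) * [p * V(k+1, i) + (1-p) * V(k+1, i+1)]; then take max(V_cont, immediate exercise) for American.
  V(1,0) = exp(-r*dt) * [p*0.000000 + (1-p)*4.170000] = 2.322703; exercise = 0.000000; V(1,0) = max -> 2.322703
  V(1,1) = exp(-r*dt) * [p*4.170000 + (1-p)*42.816512] = 25.671285; exercise = 26.228332; V(1,1) = max -> 26.228332
  V(0,0) = exp(-r*dt) * [p*2.322703 + (1-p)*26.228332] = 15.624320; exercise = 4.170000; V(0,0) = max -> 15.624320


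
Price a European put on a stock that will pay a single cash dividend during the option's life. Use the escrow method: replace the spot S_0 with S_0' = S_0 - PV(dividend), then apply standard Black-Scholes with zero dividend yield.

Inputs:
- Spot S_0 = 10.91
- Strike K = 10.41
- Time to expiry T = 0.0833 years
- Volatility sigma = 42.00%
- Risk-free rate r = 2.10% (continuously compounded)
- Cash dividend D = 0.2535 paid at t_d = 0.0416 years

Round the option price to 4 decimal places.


PV(D) = D * exp(-r * t_d) = 0.2535 * 0.99912678 = 0.25327864
S_0' = S_0 - PV(D) = 10.9100 - 0.25327864 = 10.65672136
d1 = (ln(S_0'/K) + (r + sigma^2/2)*T) / (sigma*sqrt(T)) = 0.26827644
d2 = d1 - sigma*sqrt(T) = 0.14705714
exp(-rT) = 0.99825223
N(-d1) = 0.39424327; N(-d2) = 0.44154346
P = K * exp(-rT) * N(-d2) - S_0' * N(-d1) = 10.4100 * 0.99825223 * 0.44154346 - 10.65672136 * 0.39424327 = 0.3871

Answer: Price = 0.3871


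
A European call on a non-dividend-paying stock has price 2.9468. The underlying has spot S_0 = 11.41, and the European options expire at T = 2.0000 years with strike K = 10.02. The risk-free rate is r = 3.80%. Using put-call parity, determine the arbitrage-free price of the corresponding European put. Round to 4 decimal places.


Put-call parity: C - P = S_0 * exp(-qT) - K * exp(-rT).
S_0 * exp(-qT) = 11.4100 * 1.00000000 = 11.41000000
K * exp(-rT) = 10.0200 * 0.92681621 = 9.28669839
P = C - S*exp(-qT) + K*exp(-rT)
P = 2.9468 - 11.41000000 + 9.28669839 = 0.8235

Answer: Put price = 0.8235


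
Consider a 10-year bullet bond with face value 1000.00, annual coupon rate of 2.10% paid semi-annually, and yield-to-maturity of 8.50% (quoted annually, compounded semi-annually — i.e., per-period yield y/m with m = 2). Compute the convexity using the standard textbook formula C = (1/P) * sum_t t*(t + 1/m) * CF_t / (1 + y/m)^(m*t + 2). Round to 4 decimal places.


Answer: Convexity = 80.1077

Derivation:
Coupon per period c = face * coupon_rate / m = 10.500000
Periods per year m = 2; per-period yield y/m = 0.042500
Number of cashflows N = 20
Cashflows (t years, CF_t, discount factor 1/(1+y/m)^(m*t), PV):
  t = 0.5000: CF_t = 10.500000, DF = 0.959233, PV = 10.071942
  t = 1.0000: CF_t = 10.500000, DF = 0.920127, PV = 9.661336
  t = 1.5000: CF_t = 10.500000, DF = 0.882616, PV = 9.267468
  t = 2.0000: CF_t = 10.500000, DF = 0.846634, PV = 8.889658
  t = 2.5000: CF_t = 10.500000, DF = 0.812119, PV = 8.527250
  t = 3.0000: CF_t = 10.500000, DF = 0.779011, PV = 8.179616
  t = 3.5000: CF_t = 10.500000, DF = 0.747253, PV = 7.846154
  t = 4.0000: CF_t = 10.500000, DF = 0.716789, PV = 7.526287
  t = 4.5000: CF_t = 10.500000, DF = 0.687568, PV = 7.219460
  t = 5.0000: CF_t = 10.500000, DF = 0.659537, PV = 6.925142
  t = 5.5000: CF_t = 10.500000, DF = 0.632650, PV = 6.642822
  t = 6.0000: CF_t = 10.500000, DF = 0.606858, PV = 6.372011
  t = 6.5000: CF_t = 10.500000, DF = 0.582118, PV = 6.112241
  t = 7.0000: CF_t = 10.500000, DF = 0.558387, PV = 5.863061
  t = 7.5000: CF_t = 10.500000, DF = 0.535623, PV = 5.624039
  t = 8.0000: CF_t = 10.500000, DF = 0.513787, PV = 5.394762
  t = 8.5000: CF_t = 10.500000, DF = 0.492841, PV = 5.174832
  t = 9.0000: CF_t = 10.500000, DF = 0.472749, PV = 4.963867
  t = 9.5000: CF_t = 10.500000, DF = 0.453477, PV = 4.761503
  t = 10.0000: CF_t = 1010.500000, DF = 0.434989, PV = 439.556842
Price P = sum_t PV_t = 574.580294
Convexity numerator sum_t t*(t + 1/m) * CF_t / (1+y/m)^(m*t + 2):
  t = 0.5000: term = 4.633734
  t = 1.0000: term = 13.334487
  t = 1.5000: term = 25.581749
  t = 2.0000: term = 40.898080
  t = 2.5000: term = 58.846158
  t = 3.0000: term = 79.026016
  t = 3.5000: term = 101.072443
  t = 4.0000: term = 124.652550
  t = 4.5000: term = 149.463489
  t = 5.0000: term = 175.230310
  t = 5.5000: term = 201.703954
  t = 6.0000: term = 228.659377
  t = 6.5000: term = 255.893787
  t = 7.0000: term = 283.224999
  t = 7.5000: term = 310.489893
  t = 8.0000: term = 337.542969
  t = 8.5000: term = 364.255003
  t = 9.0000: term = 390.511782
  t = 9.5000: term = 416.212930
  t = 10.0000: term = 42467.062048
Convexity = (1/P) * sum = 46028.295757 / 574.580294 = 80.107682


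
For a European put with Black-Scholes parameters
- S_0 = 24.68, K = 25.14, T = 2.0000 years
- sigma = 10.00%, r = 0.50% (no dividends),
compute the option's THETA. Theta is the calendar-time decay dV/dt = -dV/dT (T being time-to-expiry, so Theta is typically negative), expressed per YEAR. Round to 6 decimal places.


d1 = 0.0108399178; d2 = -0.1305814384
phi(d1) = 0.3989188425; exp(-qT) = 1.0000000000; exp(-rT) = 0.9900498337
Theta = -S*exp(-qT)*phi(d1)*sigma/(2*sqrt(T)) + r*K*exp(-rT)*N(-d2) - q*S*exp(-qT)*N(-d1)
N(-d1) = 0.4956755832; N(-d2) = 0.5519467865; sqrt(T) = 1.4142135624
Term 1 = -24.6800 * 1.0000000000 * 0.3989188425 * 0.1000 / (2 * 1.4142135624) = -0.3480845218
Term 2 = 0.0050 * 25.1400 * 0.9900498337 * 0.5519467865 = 0.0686893714
Term 3 = 0 (no dividend yield, q = 0)
Theta = -0.3480845218 + (0.0686893714) + (0.0000000000) = -0.279395

Answer: Theta = -0.279395


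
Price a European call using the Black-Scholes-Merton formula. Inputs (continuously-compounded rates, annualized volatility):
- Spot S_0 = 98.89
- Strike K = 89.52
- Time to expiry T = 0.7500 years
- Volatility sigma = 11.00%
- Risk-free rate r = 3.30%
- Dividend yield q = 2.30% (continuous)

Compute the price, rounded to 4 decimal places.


Answer: Price = 10.4414

Derivation:
d1 = (ln(S/K) + (r - q + 0.5*sigma^2) * T) / (sigma * sqrt(T)) = 1.17132358
d2 = d1 - sigma * sqrt(T) = 1.07606078
exp(-rT) = 0.97555377; exp(-qT) = 0.98289793
C = S_0 * exp(-qT) * N(d1) - K * exp(-rT) * N(d2)
N(d1) = 0.87926563; N(d2) = 0.85904996
C = 98.8900 * 0.98289793 * 0.87926563 - 89.5200 * 0.97555377 * 0.85904996 = 10.4414


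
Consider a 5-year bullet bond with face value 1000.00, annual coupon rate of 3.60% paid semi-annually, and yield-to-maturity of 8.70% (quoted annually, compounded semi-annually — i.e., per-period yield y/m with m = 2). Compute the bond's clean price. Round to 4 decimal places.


Coupon per period c = face * coupon_rate / m = 18.000000
Periods per year m = 2; per-period yield y/m = 0.043500
Number of cashflows N = 10
Cashflows (t years, CF_t, discount factor 1/(1+y/m)^(m*t), PV):
  t = 0.5000: CF_t = 18.000000, DF = 0.958313, PV = 17.249641
  t = 1.0000: CF_t = 18.000000, DF = 0.918365, PV = 16.530561
  t = 1.5000: CF_t = 18.000000, DF = 0.880081, PV = 15.841458
  t = 2.0000: CF_t = 18.000000, DF = 0.843393, PV = 15.181081
  t = 2.5000: CF_t = 18.000000, DF = 0.808235, PV = 14.548233
  t = 3.0000: CF_t = 18.000000, DF = 0.774543, PV = 13.941766
  t = 3.5000: CF_t = 18.000000, DF = 0.742254, PV = 13.360581
  t = 4.0000: CF_t = 18.000000, DF = 0.711312, PV = 12.803623
  t = 4.5000: CF_t = 18.000000, DF = 0.681660, PV = 12.269883
  t = 5.0000: CF_t = 1018.000000, DF = 0.653244, PV = 665.002448
Price P = sum_t PV_t = 796.729274

Answer: Price = 796.7293


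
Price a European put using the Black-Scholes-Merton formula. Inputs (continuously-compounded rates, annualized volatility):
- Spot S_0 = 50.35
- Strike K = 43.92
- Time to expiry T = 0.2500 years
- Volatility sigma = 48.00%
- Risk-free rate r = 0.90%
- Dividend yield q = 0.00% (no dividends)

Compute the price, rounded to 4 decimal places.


d1 = (ln(S/K) + (r - q + 0.5*sigma^2) * T) / (sigma * sqrt(T)) = 0.69866176
d2 = d1 - sigma * sqrt(T) = 0.45866176
exp(-rT) = 0.99775253; exp(-qT) = 1.00000000
P = K * exp(-rT) * N(-d2) - S_0 * exp(-qT) * N(-d1)
N(-d1) = 0.24238172; N(-d2) = 0.32323854
P = 43.9200 * 0.99775253 * 0.32323854 - 50.3500 * 1.00000000 * 0.24238172 = 1.9608

Answer: Price = 1.9608


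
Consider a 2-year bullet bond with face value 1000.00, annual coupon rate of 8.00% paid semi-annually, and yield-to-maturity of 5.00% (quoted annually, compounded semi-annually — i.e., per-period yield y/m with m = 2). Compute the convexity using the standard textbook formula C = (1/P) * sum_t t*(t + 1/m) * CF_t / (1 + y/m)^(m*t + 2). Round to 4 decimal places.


Coupon per period c = face * coupon_rate / m = 40.000000
Periods per year m = 2; per-period yield y/m = 0.025000
Number of cashflows N = 4
Cashflows (t years, CF_t, discount factor 1/(1+y/m)^(m*t), PV):
  t = 0.5000: CF_t = 40.000000, DF = 0.975610, PV = 39.024390
  t = 1.0000: CF_t = 40.000000, DF = 0.951814, PV = 38.072576
  t = 1.5000: CF_t = 40.000000, DF = 0.928599, PV = 37.143976
  t = 2.0000: CF_t = 1040.000000, DF = 0.905951, PV = 942.188671
Price P = sum_t PV_t = 1056.429613
Convexity numerator sum_t t*(t + 1/m) * CF_t / (1+y/m)^(m*t + 2):
  t = 0.5000: term = 18.571988
  t = 1.0000: term = 54.357039
  t = 1.5000: term = 106.062515
  t = 2.0000: term = 4483.943703
Convexity = (1/P) * sum = 4662.935244 / 1056.429613 = 4.413863

Answer: Convexity = 4.4139


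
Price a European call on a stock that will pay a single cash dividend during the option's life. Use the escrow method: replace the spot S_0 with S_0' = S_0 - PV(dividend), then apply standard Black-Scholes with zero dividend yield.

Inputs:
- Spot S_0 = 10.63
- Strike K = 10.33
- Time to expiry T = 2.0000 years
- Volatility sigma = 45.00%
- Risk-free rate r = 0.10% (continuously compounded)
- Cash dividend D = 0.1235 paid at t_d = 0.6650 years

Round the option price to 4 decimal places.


PV(D) = D * exp(-r * t_d) = 0.1235 * 0.99933522 = 0.12341790
S_0' = S_0 - PV(D) = 10.6300 - 0.12341790 = 10.50658210
d1 = (ln(S_0'/K) + (r + sigma^2/2)*T) / (sigma*sqrt(T)) = 0.34797454
d2 = d1 - sigma*sqrt(T) = -0.28842156
exp(-rT) = 0.99800200
N(d1) = 0.63607035; N(d2) = 0.38651203
C = S_0' * N(d1) - K * exp(-rT) * N(d2) = 10.50658210 * 0.63607035 - 10.3300 * 0.99800200 * 0.38651203 = 2.6982

Answer: Price = 2.6982


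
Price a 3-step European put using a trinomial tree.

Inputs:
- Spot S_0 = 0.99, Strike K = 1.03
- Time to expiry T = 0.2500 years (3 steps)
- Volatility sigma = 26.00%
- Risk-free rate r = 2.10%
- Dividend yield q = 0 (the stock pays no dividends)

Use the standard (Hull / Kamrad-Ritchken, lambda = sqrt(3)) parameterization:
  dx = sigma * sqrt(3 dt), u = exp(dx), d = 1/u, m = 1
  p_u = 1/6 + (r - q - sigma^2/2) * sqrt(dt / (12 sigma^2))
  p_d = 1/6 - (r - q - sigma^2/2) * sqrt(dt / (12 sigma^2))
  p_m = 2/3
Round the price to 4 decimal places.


Answer: Price = V(0,0) = 0.0721

Derivation:
dt = T/N = 0.083333; dx = sigma*sqrt(3*dt) = 0.130000
u = exp(dx) = 1.138828; d = 1/u = 0.878095
p_u = 0.162564, p_m = 0.666667, p_d = 0.170769
Discount per step: exp(-r*dt) = 0.998252
Stock lattice S(k, j) with j the centered position index:
  k=0: S(0,+0) = 0.9900
  k=1: S(1,-1) = 0.8693; S(1,+0) = 0.9900; S(1,+1) = 1.1274
  k=2: S(2,-2) = 0.7633; S(2,-1) = 0.8693; S(2,+0) = 0.9900; S(2,+1) = 1.1274; S(2,+2) = 1.2840
  k=3: S(3,-3) = 0.6703; S(3,-2) = 0.7633; S(3,-1) = 0.8693; S(3,+0) = 0.9900; S(3,+1) = 1.1274; S(3,+2) = 1.2840; S(3,+3) = 1.4622
Terminal payoffs V(N, j) = max(K - S_T, 0):
  V(3,-3) = 0.359714; V(3,-2) = 0.266659; V(3,-1) = 0.160686; V(3,+0) = 0.040000; V(3,+1) = 0.000000; V(3,+2) = 0.000000; V(3,+3) = 0.000000
Backward induction: V(k, j) = exp(-r*dt) * [p_u * V(k+1, j+1) + p_m * V(k+1, j) + p_d * V(k+1, j-1)]
  V(2,-2) = exp(-r*dt) * [p_u*0.160686 + p_m*0.266659 + p_d*0.359714] = 0.264858
  V(2,-1) = exp(-r*dt) * [p_u*0.040000 + p_m*0.160686 + p_d*0.266659] = 0.158885
  V(2,+0) = exp(-r*dt) * [p_u*0.000000 + p_m*0.040000 + p_d*0.160686] = 0.054012
  V(2,+1) = exp(-r*dt) * [p_u*0.000000 + p_m*0.000000 + p_d*0.040000] = 0.006819
  V(2,+2) = exp(-r*dt) * [p_u*0.000000 + p_m*0.000000 + p_d*0.000000] = 0.000000
  V(1,-1) = exp(-r*dt) * [p_u*0.054012 + p_m*0.158885 + p_d*0.264858] = 0.159654
  V(1,+0) = exp(-r*dt) * [p_u*0.006819 + p_m*0.054012 + p_d*0.158885] = 0.064137
  V(1,+1) = exp(-r*dt) * [p_u*0.000000 + p_m*0.006819 + p_d*0.054012] = 0.013745
  V(0,+0) = exp(-r*dt) * [p_u*0.013745 + p_m*0.064137 + p_d*0.159654] = 0.072130


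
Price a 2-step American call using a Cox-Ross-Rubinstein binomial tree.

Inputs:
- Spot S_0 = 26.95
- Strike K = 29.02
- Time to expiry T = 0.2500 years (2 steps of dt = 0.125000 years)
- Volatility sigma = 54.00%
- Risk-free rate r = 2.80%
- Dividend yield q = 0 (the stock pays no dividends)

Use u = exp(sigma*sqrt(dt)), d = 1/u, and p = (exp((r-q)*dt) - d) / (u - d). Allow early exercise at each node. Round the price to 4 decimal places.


dt = T/N = 0.125000
u = exp(sigma*sqrt(dt)) = 1.210361; d = 1/u = 0.826200
p = (exp((r-q)*dt) - d) / (u - d) = 0.461541
Discount per step: exp(-r*dt) = 0.996506
Stock lattice S(k, i) with i counting down-moves:
  k=0: S(0,0) = 26.9500
  k=1: S(1,0) = 32.6192; S(1,1) = 22.2661
  k=2: S(2,0) = 39.4811; S(2,1) = 26.9500; S(2,2) = 18.3962
Terminal payoffs V(N, i) = max(S_T - K, 0):
  V(2,0) = 10.461056; V(2,1) = 0.000000; V(2,2) = 0.000000
Backward induction: V(k, i) = exp(-r*dt) * [p * V(k+1, i) + (1-p) * V(k+1, i+1)]; then take max(V_cont, immediate exercise) for American.
  V(1,0) = exp(-r*dt) * [p*10.461056 + (1-p)*0.000000] = 4.811342; exercise = 3.599234; V(1,0) = max -> 4.811342
  V(1,1) = exp(-r*dt) * [p*0.000000 + (1-p)*0.000000] = 0.000000; exercise = 0.000000; V(1,1) = max -> 0.000000
  V(0,0) = exp(-r*dt) * [p*4.811342 + (1-p)*0.000000] = 2.212875; exercise = 0.000000; V(0,0) = max -> 2.212875

Answer: Price = V(0,0) = 2.2129


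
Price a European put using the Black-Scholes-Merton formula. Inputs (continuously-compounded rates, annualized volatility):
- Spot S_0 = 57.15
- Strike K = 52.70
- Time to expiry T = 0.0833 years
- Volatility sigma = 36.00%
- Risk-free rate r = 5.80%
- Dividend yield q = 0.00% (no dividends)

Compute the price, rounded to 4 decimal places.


Answer: Price = 0.6517

Derivation:
d1 = (ln(S/K) + (r - q + 0.5*sigma^2) * T) / (sigma * sqrt(T)) = 0.87864473
d2 = d1 - sigma * sqrt(T) = 0.77474247
exp(-rT) = 0.99518025; exp(-qT) = 1.00000000
P = K * exp(-rT) * N(-d2) - S_0 * exp(-qT) * N(-d1)
N(-d1) = 0.18979697; N(-d2) = 0.21924593
P = 52.7000 * 0.99518025 * 0.21924593 - 57.1500 * 1.00000000 * 0.18979697 = 0.6517


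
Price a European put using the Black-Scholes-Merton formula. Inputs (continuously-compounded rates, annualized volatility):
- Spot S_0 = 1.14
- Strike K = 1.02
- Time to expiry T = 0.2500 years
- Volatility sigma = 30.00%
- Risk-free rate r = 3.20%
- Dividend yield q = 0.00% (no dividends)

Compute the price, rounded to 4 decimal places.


d1 = (ln(S/K) + (r - q + 0.5*sigma^2) * T) / (sigma * sqrt(T)) = 0.86983757
d2 = d1 - sigma * sqrt(T) = 0.71983757
exp(-rT) = 0.99203191; exp(-qT) = 1.00000000
P = K * exp(-rT) * N(-d2) - S_0 * exp(-qT) * N(-d1)
N(-d1) = 0.19219459; N(-d2) = 0.23581251
P = 1.0200 * 0.99203191 * 0.23581251 - 1.1400 * 1.00000000 * 0.19219459 = 0.0195

Answer: Price = 0.0195


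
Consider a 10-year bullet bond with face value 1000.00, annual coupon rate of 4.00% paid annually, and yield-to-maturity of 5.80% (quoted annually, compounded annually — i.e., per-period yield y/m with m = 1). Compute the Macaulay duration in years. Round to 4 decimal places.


Answer: Macaulay duration = 8.2973 years

Derivation:
Coupon per period c = face * coupon_rate / m = 40.000000
Periods per year m = 1; per-period yield y/m = 0.058000
Number of cashflows N = 10
Cashflows (t years, CF_t, discount factor 1/(1+y/m)^(m*t), PV):
  t = 1.0000: CF_t = 40.000000, DF = 0.945180, PV = 37.807183
  t = 2.0000: CF_t = 40.000000, DF = 0.893364, PV = 35.734578
  t = 3.0000: CF_t = 40.000000, DF = 0.844390, PV = 33.775593
  t = 4.0000: CF_t = 40.000000, DF = 0.798100, PV = 31.924001
  t = 5.0000: CF_t = 40.000000, DF = 0.754348, PV = 30.173914
  t = 6.0000: CF_t = 40.000000, DF = 0.712994, PV = 28.519768
  t = 7.0000: CF_t = 40.000000, DF = 0.673908, PV = 26.956302
  t = 8.0000: CF_t = 40.000000, DF = 0.636964, PV = 25.478547
  t = 9.0000: CF_t = 40.000000, DF = 0.602045, PV = 24.081802
  t = 10.0000: CF_t = 1040.000000, DF = 0.569041, PV = 591.802319
Price P = sum_t PV_t = 866.254008
Macaulay numerator sum_t t * PV_t:
  t * PV_t at t = 1.0000: 37.807183
  t * PV_t at t = 2.0000: 71.469156
  t * PV_t at t = 3.0000: 101.326780
  t * PV_t at t = 4.0000: 127.696005
  t * PV_t at t = 5.0000: 150.869572
  t * PV_t at t = 6.0000: 171.118607
  t * PV_t at t = 7.0000: 188.694116
  t * PV_t at t = 8.0000: 203.828372
  t * PV_t at t = 9.0000: 216.736218
  t * PV_t at t = 10.0000: 5918.023186
Macaulay duration D = (sum_t t * PV_t) / P = 7187.569195 / 866.254008 = 8.297300


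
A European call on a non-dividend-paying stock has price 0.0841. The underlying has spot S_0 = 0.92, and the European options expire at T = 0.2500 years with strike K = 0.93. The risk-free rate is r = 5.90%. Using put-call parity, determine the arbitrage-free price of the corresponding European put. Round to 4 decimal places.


Answer: Put price = 0.0805

Derivation:
Put-call parity: C - P = S_0 * exp(-qT) - K * exp(-rT).
S_0 * exp(-qT) = 0.9200 * 1.00000000 = 0.92000000
K * exp(-rT) = 0.9300 * 0.98535825 = 0.91638317
P = C - S*exp(-qT) + K*exp(-rT)
P = 0.0841 - 0.92000000 + 0.91638317 = 0.0805


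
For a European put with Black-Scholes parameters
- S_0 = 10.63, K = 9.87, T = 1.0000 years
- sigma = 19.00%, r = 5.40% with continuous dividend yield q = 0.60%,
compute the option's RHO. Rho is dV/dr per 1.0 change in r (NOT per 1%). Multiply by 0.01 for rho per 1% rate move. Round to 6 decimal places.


d1 = 0.7380544153; d2 = 0.5480544153
phi(d1) = 0.3038258228; exp(-qT) = 0.9940179641; exp(-rT) = 0.9474321065
N(-d2) = 0.2918272698
Rho = -K*T*exp(-rT)*N(-d2) = -9.8700 * 1.0000 * 0.9474321065 * 0.2918272698 = -2.728922

Answer: Rho = -2.728922


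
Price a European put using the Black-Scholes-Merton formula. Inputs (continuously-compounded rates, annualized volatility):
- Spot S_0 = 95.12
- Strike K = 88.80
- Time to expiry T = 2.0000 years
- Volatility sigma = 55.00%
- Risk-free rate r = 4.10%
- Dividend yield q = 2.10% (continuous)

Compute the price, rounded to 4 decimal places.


d1 = (ln(S/K) + (r - q + 0.5*sigma^2) * T) / (sigma * sqrt(T)) = 0.52872637
d2 = d1 - sigma * sqrt(T) = -0.24909109
exp(-rT) = 0.92127196; exp(-qT) = 0.95886978
P = K * exp(-rT) * N(-d2) - S_0 * exp(-qT) * N(-d1)
N(-d1) = 0.29849764; N(-d2) = 0.59835484
P = 88.8000 * 0.92127196 * 0.59835484 - 95.1200 * 0.95886978 * 0.29849764 = 21.7255

Answer: Price = 21.7255


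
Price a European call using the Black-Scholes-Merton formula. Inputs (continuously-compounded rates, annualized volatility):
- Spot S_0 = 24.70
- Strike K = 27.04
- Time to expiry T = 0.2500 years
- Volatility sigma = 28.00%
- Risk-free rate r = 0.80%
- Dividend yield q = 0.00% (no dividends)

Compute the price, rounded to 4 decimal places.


d1 = (ln(S/K) + (r - q + 0.5*sigma^2) * T) / (sigma * sqrt(T)) = -0.56224291
d2 = d1 - sigma * sqrt(T) = -0.70224291
exp(-rT) = 0.99800200; exp(-qT) = 1.00000000
C = S_0 * exp(-qT) * N(d1) - K * exp(-rT) * N(d2)
N(d1) = 0.28697526; N(d2) = 0.24126384
C = 24.7000 * 1.00000000 * 0.28697526 - 27.0400 * 0.99800200 * 0.24126384 = 0.5775

Answer: Price = 0.5775


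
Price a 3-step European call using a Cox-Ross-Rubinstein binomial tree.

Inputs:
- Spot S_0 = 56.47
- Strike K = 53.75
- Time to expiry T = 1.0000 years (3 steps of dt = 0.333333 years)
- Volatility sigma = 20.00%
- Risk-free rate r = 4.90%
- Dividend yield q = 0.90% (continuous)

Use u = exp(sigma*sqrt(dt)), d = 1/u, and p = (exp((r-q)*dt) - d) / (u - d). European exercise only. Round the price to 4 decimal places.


Answer: Price = V(0,0) = 7.3094

Derivation:
dt = T/N = 0.333333
u = exp(sigma*sqrt(dt)) = 1.122401; d = 1/u = 0.890947
p = (exp((r-q)*dt) - d) / (u - d) = 0.529157
Discount per step: exp(-r*dt) = 0.983799
Stock lattice S(k, i) with i counting down-moves:
  k=0: S(0,0) = 56.4700
  k=1: S(1,0) = 63.3820; S(1,1) = 50.3118
  k=2: S(2,0) = 71.1400; S(2,1) = 56.4700; S(2,2) = 44.8252
  k=3: S(3,0) = 79.8476; S(3,1) = 63.3820; S(3,2) = 50.3118; S(3,3) = 39.9368
Terminal payoffs V(N, i) = max(S_T - K, 0):
  V(3,0) = 26.097589; V(3,1) = 9.631979; V(3,2) = 0.000000; V(3,3) = 0.000000
Backward induction: V(k, i) = exp(-r*dt) * [p * V(k+1, i) + (1-p) * V(k+1, i+1)].
  V(2,0) = exp(-r*dt) * [p*26.097589 + (1-p)*9.631979] = 18.047676
  V(2,1) = exp(-r*dt) * [p*9.631979 + (1-p)*0.000000] = 5.014259
  V(2,2) = exp(-r*dt) * [p*0.000000 + (1-p)*0.000000] = 0.000000
  V(1,0) = exp(-r*dt) * [p*18.047676 + (1-p)*5.014259] = 11.718020
  V(1,1) = exp(-r*dt) * [p*5.014259 + (1-p)*0.000000] = 2.610346
  V(0,0) = exp(-r*dt) * [p*11.718020 + (1-p)*2.610346] = 7.309370


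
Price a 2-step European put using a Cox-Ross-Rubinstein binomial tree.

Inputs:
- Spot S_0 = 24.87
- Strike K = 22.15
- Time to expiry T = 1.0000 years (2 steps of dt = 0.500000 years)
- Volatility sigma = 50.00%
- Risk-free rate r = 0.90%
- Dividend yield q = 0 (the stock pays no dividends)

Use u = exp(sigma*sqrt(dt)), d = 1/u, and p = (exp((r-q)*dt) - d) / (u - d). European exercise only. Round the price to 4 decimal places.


Answer: Price = V(0,0) = 3.3103

Derivation:
dt = T/N = 0.500000
u = exp(sigma*sqrt(dt)) = 1.424119; d = 1/u = 0.702189
p = (exp((r-q)*dt) - d) / (u - d) = 0.418768
Discount per step: exp(-r*dt) = 0.995510
Stock lattice S(k, i) with i counting down-moves:
  k=0: S(0,0) = 24.8700
  k=1: S(1,0) = 35.4178; S(1,1) = 17.4634
  k=2: S(2,0) = 50.4392; S(2,1) = 24.8700; S(2,2) = 12.2626
Terminal payoffs V(N, i) = max(K - S_T, 0):
  V(2,0) = 0.000000; V(2,1) = 0.000000; V(2,2) = 9.887382
Backward induction: V(k, i) = exp(-r*dt) * [p * V(k+1, i) + (1-p) * V(k+1, i+1)].
  V(1,0) = exp(-r*dt) * [p*0.000000 + (1-p)*0.000000] = 0.000000
  V(1,1) = exp(-r*dt) * [p*0.000000 + (1-p)*9.887382] = 5.721057
  V(0,0) = exp(-r*dt) * [p*0.000000 + (1-p)*5.721057] = 3.310329


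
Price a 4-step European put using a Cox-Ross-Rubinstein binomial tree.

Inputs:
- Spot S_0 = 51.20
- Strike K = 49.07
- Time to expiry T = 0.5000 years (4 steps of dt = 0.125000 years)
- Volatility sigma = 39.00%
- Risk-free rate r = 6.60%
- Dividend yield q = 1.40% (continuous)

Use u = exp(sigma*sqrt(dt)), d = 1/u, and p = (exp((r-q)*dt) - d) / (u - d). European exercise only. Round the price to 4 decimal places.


dt = T/N = 0.125000
u = exp(sigma*sqrt(dt)) = 1.147844; d = 1/u = 0.871198
p = (exp((r-q)*dt) - d) / (u - d) = 0.489155
Discount per step: exp(-r*dt) = 0.991784
Stock lattice S(k, i) with i counting down-moves:
  k=0: S(0,0) = 51.2000
  k=1: S(1,0) = 58.7696; S(1,1) = 44.6053
  k=2: S(2,0) = 67.4584; S(2,1) = 51.2000; S(2,2) = 38.8601
  k=3: S(3,0) = 77.4318; S(3,1) = 58.7696; S(3,2) = 44.6053; S(3,3) = 33.8548
  k=4: S(4,0) = 88.8796; S(4,1) = 67.4584; S(4,2) = 51.2000; S(4,3) = 38.8601; S(4,4) = 29.4943
Terminal payoffs V(N, i) = max(K - S_T, 0):
  V(4,0) = 0.000000; V(4,1) = 0.000000; V(4,2) = 0.000000; V(4,3) = 10.209905; V(4,4) = 19.575723
Backward induction: V(k, i) = exp(-r*dt) * [p * V(k+1, i) + (1-p) * V(k+1, i+1)].
  V(3,0) = exp(-r*dt) * [p*0.000000 + (1-p)*0.000000] = 0.000000
  V(3,1) = exp(-r*dt) * [p*0.000000 + (1-p)*0.000000] = 0.000000
  V(3,2) = exp(-r*dt) * [p*0.000000 + (1-p)*10.209905] = 5.172824
  V(3,3) = exp(-r*dt) * [p*10.209905 + (1-p)*19.575723] = 14.871189
  V(2,0) = exp(-r*dt) * [p*0.000000 + (1-p)*0.000000] = 0.000000
  V(2,1) = exp(-r*dt) * [p*0.000000 + (1-p)*5.172824] = 2.620799
  V(2,2) = exp(-r*dt) * [p*5.172824 + (1-p)*14.871189] = 10.043977
  V(1,0) = exp(-r*dt) * [p*0.000000 + (1-p)*2.620799] = 1.327821
  V(1,1) = exp(-r*dt) * [p*2.620799 + (1-p)*10.043977] = 6.360201
  V(0,0) = exp(-r*dt) * [p*1.327821 + (1-p)*6.360201] = 3.866555

Answer: Price = V(0,0) = 3.8666


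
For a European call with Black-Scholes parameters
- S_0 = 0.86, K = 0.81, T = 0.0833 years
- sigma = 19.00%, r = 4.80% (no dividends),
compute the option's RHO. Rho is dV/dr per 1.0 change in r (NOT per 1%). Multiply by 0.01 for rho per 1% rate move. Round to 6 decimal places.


d1 = 1.1926207314; d2 = 1.1377834265
phi(d1) = 0.1959078981; exp(-qT) = 1.0000000000; exp(-rT) = 0.9960095830
N(d2) = 0.8723945364
Rho = K*T*exp(-rT)*N(d2) = 0.8100 * 0.0833 * 0.9960095830 * 0.8723945364 = 0.058628

Answer: Rho = 0.058628


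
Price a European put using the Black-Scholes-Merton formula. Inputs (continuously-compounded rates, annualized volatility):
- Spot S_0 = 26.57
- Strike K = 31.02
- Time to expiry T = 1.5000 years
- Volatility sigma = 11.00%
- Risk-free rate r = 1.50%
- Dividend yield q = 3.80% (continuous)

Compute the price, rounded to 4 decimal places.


d1 = (ln(S/K) + (r - q + 0.5*sigma^2) * T) / (sigma * sqrt(T)) = -1.33812209
d2 = d1 - sigma * sqrt(T) = -1.47284402
exp(-rT) = 0.97775124; exp(-qT) = 0.94459407
P = K * exp(-rT) * N(-d2) - S_0 * exp(-qT) * N(-d1)
N(-d1) = 0.90957168; N(-d2) = 0.92960345
P = 31.0200 * 0.97775124 * 0.92960345 - 26.5700 * 0.94459407 * 0.90957168 = 5.3664

Answer: Price = 5.3664


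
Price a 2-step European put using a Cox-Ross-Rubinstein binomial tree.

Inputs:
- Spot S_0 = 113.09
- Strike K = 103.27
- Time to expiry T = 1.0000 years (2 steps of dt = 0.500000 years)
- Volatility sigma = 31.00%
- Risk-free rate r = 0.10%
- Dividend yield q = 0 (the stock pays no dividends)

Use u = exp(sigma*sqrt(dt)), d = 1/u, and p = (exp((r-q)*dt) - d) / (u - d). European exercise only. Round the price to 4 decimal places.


dt = T/N = 0.500000
u = exp(sigma*sqrt(dt)) = 1.245084; d = 1/u = 0.803159
p = (exp((r-q)*dt) - d) / (u - d) = 0.446549
Discount per step: exp(-r*dt) = 0.999500
Stock lattice S(k, i) with i counting down-moves:
  k=0: S(0,0) = 113.0900
  k=1: S(1,0) = 140.8066; S(1,1) = 90.8292
  k=2: S(2,0) = 175.3160; S(2,1) = 113.0900; S(2,2) = 72.9503
Terminal payoffs V(N, i) = max(K - S_T, 0):
  V(2,0) = 0.000000; V(2,1) = 0.000000; V(2,2) = 30.319746
Backward induction: V(k, i) = exp(-r*dt) * [p * V(k+1, i) + (1-p) * V(k+1, i+1)].
  V(1,0) = exp(-r*dt) * [p*0.000000 + (1-p)*0.000000] = 0.000000
  V(1,1) = exp(-r*dt) * [p*0.000000 + (1-p)*30.319746] = 16.772096
  V(0,0) = exp(-r*dt) * [p*0.000000 + (1-p)*16.772096] = 9.277888

Answer: Price = V(0,0) = 9.2779


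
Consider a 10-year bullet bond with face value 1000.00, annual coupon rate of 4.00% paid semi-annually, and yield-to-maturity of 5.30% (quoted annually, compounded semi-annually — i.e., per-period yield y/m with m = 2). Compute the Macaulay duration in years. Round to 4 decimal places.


Answer: Macaulay duration = 8.2299 years

Derivation:
Coupon per period c = face * coupon_rate / m = 20.000000
Periods per year m = 2; per-period yield y/m = 0.026500
Number of cashflows N = 20
Cashflows (t years, CF_t, discount factor 1/(1+y/m)^(m*t), PV):
  t = 0.5000: CF_t = 20.000000, DF = 0.974184, PV = 19.483682
  t = 1.0000: CF_t = 20.000000, DF = 0.949035, PV = 18.980694
  t = 1.5000: CF_t = 20.000000, DF = 0.924535, PV = 18.490691
  t = 2.0000: CF_t = 20.000000, DF = 0.900667, PV = 18.013337
  t = 2.5000: CF_t = 20.000000, DF = 0.877415, PV = 17.548307
  t = 3.0000: CF_t = 20.000000, DF = 0.854764, PV = 17.095282
  t = 3.5000: CF_t = 20.000000, DF = 0.832698, PV = 16.653952
  t = 4.0000: CF_t = 20.000000, DF = 0.811201, PV = 16.224016
  t = 4.5000: CF_t = 20.000000, DF = 0.790259, PV = 15.805179
  t = 5.0000: CF_t = 20.000000, DF = 0.769858, PV = 15.397154
  t = 5.5000: CF_t = 20.000000, DF = 0.749983, PV = 14.999663
  t = 6.0000: CF_t = 20.000000, DF = 0.730622, PV = 14.612434
  t = 6.5000: CF_t = 20.000000, DF = 0.711760, PV = 14.235201
  t = 7.0000: CF_t = 20.000000, DF = 0.693385, PV = 13.867707
  t = 7.5000: CF_t = 20.000000, DF = 0.675485, PV = 13.509700
  t = 8.0000: CF_t = 20.000000, DF = 0.658047, PV = 13.160935
  t = 8.5000: CF_t = 20.000000, DF = 0.641059, PV = 12.821174
  t = 9.0000: CF_t = 20.000000, DF = 0.624509, PV = 12.490184
  t = 9.5000: CF_t = 20.000000, DF = 0.608387, PV = 12.167739
  t = 10.0000: CF_t = 1020.000000, DF = 0.592681, PV = 604.534510
Price P = sum_t PV_t = 900.091540
Macaulay numerator sum_t t * PV_t:
  t * PV_t at t = 0.5000: 9.741841
  t * PV_t at t = 1.0000: 18.980694
  t * PV_t at t = 1.5000: 27.736036
  t * PV_t at t = 2.0000: 36.026675
  t * PV_t at t = 2.5000: 43.870768
  t * PV_t at t = 3.0000: 51.285846
  t * PV_t at t = 3.5000: 58.288833
  t * PV_t at t = 4.0000: 64.896064
  t * PV_t at t = 4.5000: 71.123304
  t * PV_t at t = 5.0000: 76.985771
  t * PV_t at t = 5.5000: 82.498147
  t * PV_t at t = 6.0000: 87.674602
  t * PV_t at t = 6.5000: 92.528805
  t * PV_t at t = 7.0000: 97.073946
  t * PV_t at t = 7.5000: 101.322746
  t * PV_t at t = 8.0000: 105.287478
  t * PV_t at t = 8.5000: 108.979976
  t * PV_t at t = 9.0000: 112.411654
  t * PV_t at t = 9.5000: 115.593518
  t * PV_t at t = 10.0000: 6045.345099
Macaulay duration D = (sum_t t * PV_t) / P = 7407.651804 / 900.091540 = 8.229887


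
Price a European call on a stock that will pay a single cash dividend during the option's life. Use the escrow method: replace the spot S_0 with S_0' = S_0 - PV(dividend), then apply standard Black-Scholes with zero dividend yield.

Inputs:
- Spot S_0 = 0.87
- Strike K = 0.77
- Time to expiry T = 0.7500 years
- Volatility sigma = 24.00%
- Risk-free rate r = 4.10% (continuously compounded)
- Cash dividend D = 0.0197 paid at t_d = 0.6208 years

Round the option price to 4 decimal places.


PV(D) = D * exp(-r * t_d) = 0.0197 * 0.97486839 = 0.01920491
S_0' = S_0 - PV(D) = 0.8700 - 0.01920491 = 0.85079509
d1 = (ln(S_0'/K) + (r + sigma^2/2)*T) / (sigma*sqrt(T)) = 0.73193966
d2 = d1 - sigma*sqrt(T) = 0.52409356
exp(-rT) = 0.96971797
N(d1) = 0.76789730; N(d2) = 0.69989327
C = S_0' * N(d1) - K * exp(-rT) * N(d2) = 0.85079509 * 0.76789730 - 0.7700 * 0.96971797 * 0.69989327 = 0.1307

Answer: Price = 0.1307
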